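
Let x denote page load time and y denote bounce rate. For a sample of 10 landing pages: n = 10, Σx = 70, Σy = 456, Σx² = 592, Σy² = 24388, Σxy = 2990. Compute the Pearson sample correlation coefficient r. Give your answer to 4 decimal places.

-0.3336

S_xy = nΣxy − ΣxΣy = 10·2990 − 70·456 = 29900 − 31920 = -2020
S_xx = nΣx² − (Σx)² = 10·592 − 70² = 5920 − 4900 = 1020
S_yy = nΣy² − (Σy)² = 10·24388 − 456² = 243880 − 207936 = 35944
r = S_xy / √(S_xx·S_yy) = -2020 / √(1020·35944) = -2020 / √36662880 = -2020 / 6054.9880 = -0.3336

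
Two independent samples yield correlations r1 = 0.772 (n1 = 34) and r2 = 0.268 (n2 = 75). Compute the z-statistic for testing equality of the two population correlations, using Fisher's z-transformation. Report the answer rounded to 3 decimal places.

Fisher z-transforms: z1 = atanh(0.772) = 1.025259, z2 = atanh(0.268) = 0.274708; difference d = 0.750551
Var(d) = 1/31 + 1/72 = 0.0322581 + 0.0138889 = 0.0461470
z = d/√Var(d) = 0.750551 / √0.0461470 = 0.750551 / 0.214819 = 3.494

3.494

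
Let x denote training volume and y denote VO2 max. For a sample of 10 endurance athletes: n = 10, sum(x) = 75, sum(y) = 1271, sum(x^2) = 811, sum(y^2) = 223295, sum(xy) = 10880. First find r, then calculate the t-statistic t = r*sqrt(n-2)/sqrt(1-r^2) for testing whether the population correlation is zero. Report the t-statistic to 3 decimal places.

1.036

S_xy = nΣxy − ΣxΣy = 10·10880 − 75·1271 = 108800 − 95325 = 13475
S_xx = nΣx² − (Σx)² = 10·811 − 75² = 8110 − 5625 = 2485
S_yy = nΣy² − (Σy)² = 10·223295 − 1271² = 2232950 − 1615441 = 617509
r = S_xy / √(S_xx·S_yy) = 13475 / √(2485·617509) = 13475 / √1534509865 = 13475 / 39172.8205 = 0.3440
t = r·√(n−2)/√(1−r²) = 0.3440·√8 / √(1−0.118336) = 0.972979 / 0.938970 = 1.036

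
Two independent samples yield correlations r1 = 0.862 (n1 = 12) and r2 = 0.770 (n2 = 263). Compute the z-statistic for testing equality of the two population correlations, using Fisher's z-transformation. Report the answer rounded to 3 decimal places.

z1 = atanh(0.862) = 1.301076,  z2 = atanh(0.770) = 1.020328
SE = √(1/(n1−3) + 1/(n2−3)) = √(1/9 + 1/260) = √(0.1111111 + 0.0038462) = √0.1149573 = 0.339054
z = (z1 − z2)/SE = (1.301076 − 1.020328) / 0.339054 = 0.280748 / 0.339054 = 0.828

0.828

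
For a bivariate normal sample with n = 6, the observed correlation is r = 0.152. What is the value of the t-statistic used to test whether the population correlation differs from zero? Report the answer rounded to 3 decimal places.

1 − r² = 1 − 0.023104 = 0.976896;  √(1−r²) = 0.988380
√(n−2) = √4 = 2.000000
t = r·√(n−2)/√(1−r²) = 0.152 · 2.000000 / 0.988380 = 0.308

0.308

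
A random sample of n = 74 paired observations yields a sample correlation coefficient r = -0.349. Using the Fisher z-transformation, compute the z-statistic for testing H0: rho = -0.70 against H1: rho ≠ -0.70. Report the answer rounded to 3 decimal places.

z_r = atanh(-0.349) = -0.364305,  z_0 = atanh(-0.70) = -0.867301
SE = 1/√(n−3) = 1/√71 = 0.118678
z = (z_r − z_0)/SE = (-0.364305 − (-0.867301)) / 0.118678 = 0.502996 / 0.118678 = 4.238

4.238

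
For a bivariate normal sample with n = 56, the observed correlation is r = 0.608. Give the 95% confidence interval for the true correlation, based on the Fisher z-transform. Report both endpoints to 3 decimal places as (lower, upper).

z_r = atanh(0.608) = 0.705742;  SE = 1/√(n−3) = 1/√53 = 0.137361
z-limits: 0.705742 ± 1.960·0.137361 = 0.705742 ± 0.269228 = [0.436514, 0.974970]
ρ-limits: (tanh 0.436514, tanh 0.974970) = (0.411, 0.751)

(0.411, 0.751)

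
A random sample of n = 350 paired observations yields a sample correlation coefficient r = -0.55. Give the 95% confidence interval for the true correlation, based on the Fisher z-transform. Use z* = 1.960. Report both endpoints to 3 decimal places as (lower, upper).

z_r = atanh(-0.55) = -0.618381;  SE = 1/√(n−3) = 1/√347 = 0.053683
z-limits: -0.618381 ± 1.960·0.053683 = -0.618381 ± 0.105219 = [-0.723600, -0.513162]
ρ-limits: (tanh -0.723600, tanh -0.513162) = (-0.619, -0.472)

(-0.619, -0.472)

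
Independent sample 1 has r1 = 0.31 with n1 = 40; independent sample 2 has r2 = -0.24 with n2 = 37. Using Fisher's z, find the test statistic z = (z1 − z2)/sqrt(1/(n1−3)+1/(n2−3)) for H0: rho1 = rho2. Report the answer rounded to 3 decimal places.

2.380

Fisher z-transforms: z1 = atanh(0.31) = 0.320545, z2 = atanh(-0.24) = -0.244774; difference d = 0.565319
Var(d) = 1/37 + 1/34 = 0.0270270 + 0.0294118 = 0.0564388
z = d/√Var(d) = 0.565319 / √0.0564388 = 0.565319 / 0.237569 = 2.380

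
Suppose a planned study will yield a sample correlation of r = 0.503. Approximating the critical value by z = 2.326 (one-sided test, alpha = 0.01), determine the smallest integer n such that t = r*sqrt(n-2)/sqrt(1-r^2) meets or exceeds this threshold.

Need r·√(n−2)/√(1−r²) ≥ 2.326
√(n−2) ≥ 2.326·√(1−0.253009) / 0.503 = 2.326·0.864286 / 0.503 = 3.9967
n−2 ≥ 15.9736  ⇒  n ≥ 17.9736
Smallest integer n = 18

18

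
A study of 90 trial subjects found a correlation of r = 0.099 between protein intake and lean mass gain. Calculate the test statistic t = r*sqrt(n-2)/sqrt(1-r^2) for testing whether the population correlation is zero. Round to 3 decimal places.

1 − r² = 1 − 0.009801 = 0.990199;  √(1−r²) = 0.995087
√(n−2) = √88 = 9.380832
t = r·√(n−2)/√(1−r²) = 0.099 · 9.380832 / 0.995087 = 0.933

0.933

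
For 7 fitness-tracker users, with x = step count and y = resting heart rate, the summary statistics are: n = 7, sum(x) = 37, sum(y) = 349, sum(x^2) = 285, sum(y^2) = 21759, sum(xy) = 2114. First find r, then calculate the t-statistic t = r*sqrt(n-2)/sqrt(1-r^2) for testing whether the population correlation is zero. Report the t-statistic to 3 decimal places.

1.069

Numerator: nΣxy − (Σx)(Σy) = 7·2114 − (37)(349) = 1885
Denominator: √[(nΣx²−(Σx)²)(nΣy²−(Σy)²)]
  nΣx²−(Σx)² = 7·285 − 1369 = 626;  nΣy²−(Σy)² = 7·21759 − 121801 = 30512
  √(626·30512) = √19100512 = 4370.4133
r = 1885 / 4370.4133 = 0.4313
t = r·√(n−2)/√(1−r²) = 0.4313·√5 / √(1−0.186020) = 0.964416 / 0.902208 = 1.069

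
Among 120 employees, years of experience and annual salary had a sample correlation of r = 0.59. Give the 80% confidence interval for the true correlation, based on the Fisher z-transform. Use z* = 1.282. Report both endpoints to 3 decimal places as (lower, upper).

(0.507, 0.662)

Fisher z: z_r = atanh(r) = ½·ln((1+0.59)/(1−0.59)) = 0.677666
SE(z) = 1/√(n−3) = 1/√117 = 0.092450
80% ⇒ z* = 1.282; margin = 1.282·0.092450 = 0.118521
CI on z-scale: (0.559145, 0.796187)
Back-transform: tanh(0.559145) = 0.507343, tanh(0.796187) = 0.661900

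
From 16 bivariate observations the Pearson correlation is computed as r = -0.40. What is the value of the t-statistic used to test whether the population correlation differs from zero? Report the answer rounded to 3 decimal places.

t = r·√(n−2) / √(1−r²) with r = -0.40, n = 16
  = -0.40·√14 / √(1 − 0.1600)
  = -0.40·3.741657 / 0.916515
  = -1.496663 / 0.916515 = -1.633

-1.633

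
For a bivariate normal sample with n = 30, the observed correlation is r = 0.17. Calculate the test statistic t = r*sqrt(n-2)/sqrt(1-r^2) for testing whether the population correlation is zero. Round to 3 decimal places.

0.913

1 − r² = 1 − 0.0289 = 0.9711;  √(1−r²) = 0.985444
√(n−2) = √28 = 5.291503
t = r·√(n−2)/√(1−r²) = 0.17 · 5.291503 / 0.985444 = 0.913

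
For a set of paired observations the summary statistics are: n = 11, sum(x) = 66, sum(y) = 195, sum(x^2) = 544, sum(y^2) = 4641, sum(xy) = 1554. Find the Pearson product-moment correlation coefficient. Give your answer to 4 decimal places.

0.9173

S_xy = nΣxy − ΣxΣy = 11·1554 − 66·195 = 17094 − 12870 = 4224
S_xx = nΣx² − (Σx)² = 11·544 − 66² = 5984 − 4356 = 1628
S_yy = nΣy² − (Σy)² = 11·4641 − 195² = 51051 − 38025 = 13026
r = S_xy / √(S_xx·S_yy) = 4224 / √(1628·13026) = 4224 / √21206328 = 4224 / 4605.0329 = 0.9173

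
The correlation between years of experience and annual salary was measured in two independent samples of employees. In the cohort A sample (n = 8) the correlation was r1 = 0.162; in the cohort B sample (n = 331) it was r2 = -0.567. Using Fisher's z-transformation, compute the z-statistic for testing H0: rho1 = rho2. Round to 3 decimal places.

Fisher z-transforms: z1 = atanh(0.162) = 0.163440, z2 = atanh(-0.567) = -0.643090; difference d = 0.806530
Var(d) = 1/5 + 1/328 = 0.2000000 + 0.0030488 = 0.2030488
z = d/√Var(d) = 0.806530 / √0.2030488 = 0.806530 / 0.450609 = 1.790

1.790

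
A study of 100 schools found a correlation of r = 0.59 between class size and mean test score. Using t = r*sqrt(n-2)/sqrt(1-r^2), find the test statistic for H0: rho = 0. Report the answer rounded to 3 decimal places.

7.234

t = r·√(n−2) / √(1−r²) with r = 0.59, n = 100
  = 0.59·√98 / √(1 − 0.3481)
  = 0.59·9.899495 / 0.807403
  = 5.840702 / 0.807403 = 7.234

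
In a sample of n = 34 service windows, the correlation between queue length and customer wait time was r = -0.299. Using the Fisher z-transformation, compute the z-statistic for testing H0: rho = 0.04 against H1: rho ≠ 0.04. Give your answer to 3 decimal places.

-1.940

z_r = atanh(-0.299) = -0.308421,  z_0 = atanh(0.04) = 0.040021
SE = 1/√(n−3) = 1/√31 = 0.179605
z = (z_r − z_0)/SE = (-0.308421 − 0.040021) / 0.179605 = -0.348442 / 0.179605 = -1.940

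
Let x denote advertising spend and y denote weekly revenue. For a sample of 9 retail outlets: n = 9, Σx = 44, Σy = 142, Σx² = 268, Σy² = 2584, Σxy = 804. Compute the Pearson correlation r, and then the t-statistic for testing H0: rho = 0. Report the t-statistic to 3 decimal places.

Numerator: nΣxy − (Σx)(Σy) = 9·804 − (44)(142) = 988
Denominator: √[(nΣx²−(Σx)²)(nΣy²−(Σy)²)]
  nΣx²−(Σx)² = 9·268 − 1936 = 476;  nΣy²−(Σy)² = 9·2584 − 20164 = 3092
  √(476·3092) = √1471792 = 1213.1743
r = 988 / 1213.1743 = 0.8144
t = r·√(n−2)/√(1−r²) = 0.8144·√7 / √(1−0.663247) = 2.154700 / 0.580304 = 3.713

3.713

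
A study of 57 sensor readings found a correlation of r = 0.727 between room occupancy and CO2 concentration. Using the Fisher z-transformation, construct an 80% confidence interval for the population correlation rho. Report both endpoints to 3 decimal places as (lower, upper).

z_r = atanh(0.727) = 0.922335;  SE = 1/√(n−3) = 1/√54 = 0.136083
z-limits: 0.922335 ± 1.282·0.136083 = 0.922335 ± 0.174458 = [0.747877, 1.096793]
ρ-limits: (tanh 0.747877, tanh 1.096793) = (0.634, 0.799)

(0.634, 0.799)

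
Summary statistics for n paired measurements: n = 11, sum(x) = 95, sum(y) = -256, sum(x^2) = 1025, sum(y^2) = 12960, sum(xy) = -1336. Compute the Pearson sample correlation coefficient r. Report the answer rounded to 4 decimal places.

0.7311

S_xy = nΣxy − ΣxΣy = 11·(-1336) − 95·(-256) = -14696 − (-24320) = 9624
S_xx = nΣx² − (Σx)² = 11·1025 − 95² = 11275 − 9025 = 2250
S_yy = nΣy² − (Σy)² = 11·12960 − (-256)² = 142560 − 65536 = 77024
r = S_xy / √(S_xx·S_yy) = 9624 / √(2250·77024) = 9624 / √173304000 = 9624 / 13164.4977 = 0.7311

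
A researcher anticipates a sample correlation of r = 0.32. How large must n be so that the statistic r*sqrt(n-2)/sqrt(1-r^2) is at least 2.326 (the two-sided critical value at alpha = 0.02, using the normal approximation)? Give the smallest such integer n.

r√(n−2)/√(1−r²) ≥ 2.326  ⇔  n−2 ≥ (2.326)²·(1−r²)/r²
(1−r²)/r² = (1−0.1024)/0.1024 = 8.7656
n ≥ 2 + 5.410276·8.7656 = 2 + 47.4243 = 49.4243
⌈49.4243⌉ = 50

50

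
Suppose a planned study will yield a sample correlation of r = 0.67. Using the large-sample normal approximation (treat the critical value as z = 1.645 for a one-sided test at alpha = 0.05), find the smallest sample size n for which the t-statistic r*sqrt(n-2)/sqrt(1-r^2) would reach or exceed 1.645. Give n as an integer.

6

Need r·√(n−2)/√(1−r²) ≥ 1.645
√(n−2) ≥ 1.645·√(1−0.4489) / 0.67 = 1.645·0.742361 / 0.67 = 1.8227
n−2 ≥ 3.3222  ⇒  n ≥ 5.3222
Smallest integer n = 6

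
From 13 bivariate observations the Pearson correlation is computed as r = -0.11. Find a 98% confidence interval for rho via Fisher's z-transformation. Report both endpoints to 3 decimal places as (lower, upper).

(-0.689, 0.555)

Fisher z: z_r = atanh(r) = ½·ln((1+(-0.11))/(1−(-0.11))) = -0.110447
SE(z) = 1/√(n−3) = 1/√10 = 0.316228
98% ⇒ z* = 2.326; margin = 2.326·0.316228 = 0.735546
CI on z-scale: (-0.845993, 0.625099)
Back-transform: tanh(-0.845993) = -0.688970, tanh(0.625099) = 0.554668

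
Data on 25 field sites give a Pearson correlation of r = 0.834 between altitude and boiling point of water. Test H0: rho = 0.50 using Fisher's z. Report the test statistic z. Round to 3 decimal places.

Fisher z: atanh(0.834) = 1.201133, atanh(0.50) = 0.549306
z = (z_r − z_0)·√(n−3) = (1.201133 − 0.549306)·√22 = 0.651827 · 4.690416 = 3.057

3.057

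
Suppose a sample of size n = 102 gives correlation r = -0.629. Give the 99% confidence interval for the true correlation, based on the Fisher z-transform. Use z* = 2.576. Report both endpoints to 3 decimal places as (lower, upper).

(-0.761, -0.447)

Fisher z: z_r = atanh(r) = ½·ln((1+(-0.629))/(1−(-0.629))) = -0.739760
SE(z) = 1/√(n−3) = 1/√99 = 0.100504
99% ⇒ z* = 2.576; margin = 2.576·0.100504 = 0.258898
CI on z-scale: (-0.998658, -0.480862)
Back-transform: tanh(-0.998658) = -0.761030, tanh(-0.480862) = -0.446934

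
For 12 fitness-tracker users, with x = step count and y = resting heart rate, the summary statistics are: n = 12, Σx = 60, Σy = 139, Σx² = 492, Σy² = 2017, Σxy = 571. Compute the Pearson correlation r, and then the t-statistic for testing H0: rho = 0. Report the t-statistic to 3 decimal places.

S_xy = nΣxy − ΣxΣy = 12·571 − 60·139 = 6852 − 8340 = -1488
S_xx = nΣx² − (Σx)² = 12·492 − 60² = 5904 − 3600 = 2304
S_yy = nΣy² − (Σy)² = 12·2017 − 139² = 24204 − 19321 = 4883
r = S_xy / √(S_xx·S_yy) = -1488 / √(2304·4883) = -1488 / √11250432 = -1488 / 3354.1664 = -0.4436
t = r·√(n−2)/√(1−r²) = -0.4436·√10 / √(1−0.196781) = -1.402786 / 0.896225 = -1.565

-1.565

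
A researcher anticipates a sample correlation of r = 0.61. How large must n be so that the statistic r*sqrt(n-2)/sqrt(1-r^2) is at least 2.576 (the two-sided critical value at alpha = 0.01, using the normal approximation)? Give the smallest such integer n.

Need r·√(n−2)/√(1−r²) ≥ 2.576
√(n−2) ≥ 2.576·√(1−0.3721) / 0.61 = 2.576·0.792401 / 0.61 = 3.3463
n−2 ≥ 11.1977  ⇒  n ≥ 13.1977
Smallest integer n = 14

14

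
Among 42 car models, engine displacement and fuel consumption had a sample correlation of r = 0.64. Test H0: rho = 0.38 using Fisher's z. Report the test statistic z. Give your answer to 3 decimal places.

2.236

z_r = atanh(0.64) = 0.758174,  z_0 = atanh(0.38) = 0.400060
SE = 1/√(n−3) = 1/√39 = 0.160128
z = (z_r − z_0)/SE = (0.758174 − 0.400060) / 0.160128 = 0.358114 / 0.160128 = 2.236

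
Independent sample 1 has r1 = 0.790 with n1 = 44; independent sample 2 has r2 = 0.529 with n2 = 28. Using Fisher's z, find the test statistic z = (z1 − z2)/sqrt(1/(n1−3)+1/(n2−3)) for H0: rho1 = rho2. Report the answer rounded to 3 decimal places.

1.902

z1 = atanh(0.790) = 1.071432,  z2 = atanh(0.529) = 0.588756
SE = √(1/(n1−3) + 1/(n2−3)) = √(1/41 + 1/25) = √(0.0243902 + 0.0400000) = √0.0643902 = 0.253752
z = (z1 − z2)/SE = (1.071432 − 0.588756) / 0.253752 = 0.482676 / 0.253752 = 1.902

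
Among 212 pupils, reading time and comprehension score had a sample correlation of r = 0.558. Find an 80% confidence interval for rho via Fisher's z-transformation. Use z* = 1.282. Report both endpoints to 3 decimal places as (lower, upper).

z_r = atanh(0.558) = 0.629924;  SE = 1/√(n−3) = 1/√209 = 0.069171
z-limits: 0.629924 ± 1.282·0.069171 = 0.629924 ± 0.088677 = [0.541247, 0.718601]
ρ-limits: (tanh 0.541247, tanh 0.718601) = (0.494, 0.616)

(0.494, 0.616)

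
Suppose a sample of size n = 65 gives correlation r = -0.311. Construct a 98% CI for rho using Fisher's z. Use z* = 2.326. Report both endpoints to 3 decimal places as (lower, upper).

Fisher z: z_r = atanh(r) = ½·ln((1+(-0.311))/(1−(-0.311))) = -0.321652
SE(z) = 1/√(n−3) = 1/√62 = 0.127000
98% ⇒ z* = 2.326; margin = 2.326·0.127000 = 0.295402
CI on z-scale: (-0.617054, -0.026250)
Back-transform: tanh(-0.617054) = -0.549074, tanh(-0.026250) = -0.026244

(-0.549, -0.026)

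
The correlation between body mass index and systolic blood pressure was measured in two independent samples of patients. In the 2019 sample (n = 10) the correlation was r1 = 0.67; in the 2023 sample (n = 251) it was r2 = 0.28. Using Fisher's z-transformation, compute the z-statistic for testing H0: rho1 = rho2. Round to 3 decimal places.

Fisher z-transforms: z1 = atanh(0.67) = 0.810743, z2 = atanh(0.28) = 0.287682; difference d = 0.523061
Var(d) = 1/7 + 1/248 = 0.1428571 + 0.0040323 = 0.1468894
z = d/√Var(d) = 0.523061 / √0.1468894 = 0.523061 / 0.383262 = 1.365

1.365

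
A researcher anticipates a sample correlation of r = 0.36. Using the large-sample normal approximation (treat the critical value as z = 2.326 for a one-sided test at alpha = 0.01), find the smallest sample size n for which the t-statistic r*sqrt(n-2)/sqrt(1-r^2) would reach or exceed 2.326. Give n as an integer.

Need r·√(n−2)/√(1−r²) ≥ 2.326
√(n−2) ≥ 2.326·√(1−0.1296) / 0.36 = 2.326·0.932952 / 0.36 = 6.0279
n−2 ≥ 36.3356  ⇒  n ≥ 38.3356
Smallest integer n = 39

39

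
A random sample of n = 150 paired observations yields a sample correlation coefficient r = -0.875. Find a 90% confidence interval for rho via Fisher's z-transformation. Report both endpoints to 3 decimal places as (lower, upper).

z_r = atanh(-0.875) = -1.354025;  SE = 1/√(n−3) = 1/√147 = 0.082479
z-limits: -1.354025 ± 1.645·0.082479 = -1.354025 ± 0.135678 = [-1.489703, -1.218347]
ρ-limits: (tanh -1.489703, tanh -1.218347) = (-0.903, -0.839)

(-0.903, -0.839)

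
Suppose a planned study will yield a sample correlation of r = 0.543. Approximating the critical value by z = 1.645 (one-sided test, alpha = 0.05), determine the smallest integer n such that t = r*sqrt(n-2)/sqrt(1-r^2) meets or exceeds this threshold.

9

r√(n−2)/√(1−r²) ≥ 1.645  ⇔  n−2 ≥ (1.645)²·(1−r²)/r²
(1−r²)/r² = (1−0.294849)/0.294849 = 2.3916
n ≥ 2 + 2.706025·2.3916 = 2 + 6.4717 = 8.4717
⌈8.4717⌉ = 9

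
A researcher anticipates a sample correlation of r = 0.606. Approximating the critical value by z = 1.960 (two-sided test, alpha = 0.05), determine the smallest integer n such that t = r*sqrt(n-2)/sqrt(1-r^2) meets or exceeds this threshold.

9

r√(n−2)/√(1−r²) ≥ 1.960  ⇔  n−2 ≥ (1.960)²·(1−r²)/r²
(1−r²)/r² = (1−0.367236)/0.367236 = 1.7230
n ≥ 2 + 3.8416·1.7230 = 2 + 6.6191 = 8.6191
⌈8.6191⌉ = 9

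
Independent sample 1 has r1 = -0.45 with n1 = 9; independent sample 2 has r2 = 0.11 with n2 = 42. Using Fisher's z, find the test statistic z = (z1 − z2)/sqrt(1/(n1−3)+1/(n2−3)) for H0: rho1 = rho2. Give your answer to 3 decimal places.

-1.357

z1 = atanh(-0.45) = -0.484700,  z2 = atanh(0.11) = 0.110447
SE = √(1/(n1−3) + 1/(n2−3)) = √(1/6 + 1/39) = √(0.1666667 + 0.0256410) = √0.1923077 = 0.438529
z = (z1 − z2)/SE = (-0.484700 − 0.110447) / 0.438529 = -0.595147 / 0.438529 = -1.357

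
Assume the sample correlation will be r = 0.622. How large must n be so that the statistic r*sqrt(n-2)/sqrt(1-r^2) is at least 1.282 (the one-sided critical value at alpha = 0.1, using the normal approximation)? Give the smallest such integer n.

Need r·√(n−2)/√(1−r²) ≥ 1.282
√(n−2) ≥ 1.282·√(1−0.386884) / 0.622 = 1.282·0.783017 / 0.622 = 1.6139
n−2 ≥ 2.6047  ⇒  n ≥ 4.6047
Smallest integer n = 5

5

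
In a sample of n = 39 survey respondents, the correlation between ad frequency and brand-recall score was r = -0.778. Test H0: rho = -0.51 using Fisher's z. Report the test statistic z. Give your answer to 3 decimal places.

-2.865

Fisher z: atanh(-0.778) = -1.040284, atanh(-0.51) = -0.562730
z = (z_r − z_0)·√(n−3) = (-1.040284 − (-0.562730))·√36 = -0.477554 · 6.000000 = -2.865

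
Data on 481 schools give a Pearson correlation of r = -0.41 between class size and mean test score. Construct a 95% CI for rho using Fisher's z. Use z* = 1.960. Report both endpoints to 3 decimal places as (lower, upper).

(-0.482, -0.333)

Fisher z: z_r = atanh(r) = ½·ln((1+(-0.41))/(1−(-0.41))) = -0.435611
SE(z) = 1/√(n−3) = 1/√478 = 0.045739
95% ⇒ z* = 1.960; margin = 1.960·0.045739 = 0.089648
CI on z-scale: (-0.525259, -0.345963)
Back-transform: tanh(-0.525259) = -0.481749, tanh(-0.345963) = -0.332790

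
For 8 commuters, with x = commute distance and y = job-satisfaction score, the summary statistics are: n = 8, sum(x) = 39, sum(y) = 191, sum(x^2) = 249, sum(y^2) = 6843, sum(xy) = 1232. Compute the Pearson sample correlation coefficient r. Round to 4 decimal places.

0.8207

S_xy = nΣxy − ΣxΣy = 8·1232 − 39·191 = 9856 − 7449 = 2407
S_xx = nΣx² − (Σx)² = 8·249 − 39² = 1992 − 1521 = 471
S_yy = nΣy² − (Σy)² = 8·6843 − 191² = 54744 − 36481 = 18263
r = S_xy / √(S_xx·S_yy) = 2407 / √(471·18263) = 2407 / √8601873 = 2407 / 2932.8950 = 0.8207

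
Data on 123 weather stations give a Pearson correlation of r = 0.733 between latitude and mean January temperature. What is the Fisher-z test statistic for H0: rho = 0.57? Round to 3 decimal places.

Fisher z: atanh(0.733) = 0.935180, atanh(0.57) = 0.647523
z = (z_r − z_0)·√(n−3) = (0.935180 − 0.647523)·√120 = 0.287657 · 10.954451 = 3.151

3.151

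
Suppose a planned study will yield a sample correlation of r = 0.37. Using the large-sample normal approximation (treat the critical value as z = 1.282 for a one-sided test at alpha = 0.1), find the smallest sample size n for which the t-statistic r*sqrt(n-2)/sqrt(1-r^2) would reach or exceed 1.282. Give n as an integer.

r√(n−2)/√(1−r²) ≥ 1.282  ⇔  n−2 ≥ (1.282)²·(1−r²)/r²
(1−r²)/r² = (1−0.1369)/0.1369 = 6.3046
n ≥ 2 + 1.643524·6.3046 = 2 + 10.3618 = 12.3618
⌈12.3618⌉ = 13

13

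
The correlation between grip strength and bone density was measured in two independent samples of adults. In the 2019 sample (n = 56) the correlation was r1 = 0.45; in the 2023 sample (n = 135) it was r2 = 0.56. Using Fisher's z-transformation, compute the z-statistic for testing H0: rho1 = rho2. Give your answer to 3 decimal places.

Fisher z-transforms: z1 = atanh(0.45) = 0.484700, z2 = atanh(0.56) = 0.632833; difference d = -0.148133
Var(d) = 1/53 + 1/132 = 0.0188679 + 0.0075758 = 0.0264437
z = d/√Var(d) = -0.148133 / √0.0264437 = -0.148133 / 0.162615 = -0.911

-0.911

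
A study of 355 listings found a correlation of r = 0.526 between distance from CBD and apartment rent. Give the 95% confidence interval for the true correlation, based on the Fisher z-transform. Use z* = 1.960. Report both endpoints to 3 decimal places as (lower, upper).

(0.446, 0.597)

Fisher z: z_r = atanh(r) = ½·ln((1+0.526)/(1−0.526)) = 0.584599
SE(z) = 1/√(n−3) = 1/√352 = 0.053300
95% ⇒ z* = 1.960; margin = 1.960·0.053300 = 0.104468
CI on z-scale: (0.480131, 0.689067)
Back-transform: tanh(0.480131) = 0.446349, tanh(0.689067) = 0.597382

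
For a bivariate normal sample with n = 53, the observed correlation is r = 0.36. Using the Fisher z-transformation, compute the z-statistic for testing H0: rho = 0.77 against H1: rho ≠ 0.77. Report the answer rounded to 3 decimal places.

-4.550

z_r = atanh(0.36) = 0.376886,  z_0 = atanh(0.77) = 1.020328
SE = 1/√(n−3) = 1/√50 = 0.141421
z = (z_r − z_0)/SE = (0.376886 − 1.020328) / 0.141421 = -0.643442 / 0.141421 = -4.550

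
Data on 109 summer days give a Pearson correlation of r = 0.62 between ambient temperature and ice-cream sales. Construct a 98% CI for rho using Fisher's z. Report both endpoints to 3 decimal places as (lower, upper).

(0.461, 0.740)

z_r = atanh(0.62) = 0.725005;  SE = 1/√(n−3) = 1/√106 = 0.097129
z-limits: 0.725005 ± 2.326·0.097129 = 0.725005 ± 0.225922 = [0.499083, 0.950927]
ρ-limits: (tanh 0.499083, tanh 0.950927) = (0.461, 0.740)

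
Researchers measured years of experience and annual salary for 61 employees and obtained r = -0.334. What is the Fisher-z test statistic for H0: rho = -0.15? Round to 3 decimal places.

-1.494

Fisher z: atanh(-0.334) = -0.347324, atanh(-0.15) = -0.151140
z = (z_r − z_0)·√(n−3) = (-0.347324 − (-0.151140))·√58 = -0.196184 · 7.615773 = -1.494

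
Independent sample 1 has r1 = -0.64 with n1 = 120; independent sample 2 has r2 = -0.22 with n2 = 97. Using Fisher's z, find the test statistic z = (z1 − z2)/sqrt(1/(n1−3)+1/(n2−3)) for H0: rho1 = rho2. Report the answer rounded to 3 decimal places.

-3.859

Fisher z-transforms: z1 = atanh(-0.64) = -0.758174, z2 = atanh(-0.22) = -0.223656; difference d = -0.534518
Var(d) = 1/117 + 1/94 = 0.0085470 + 0.0106383 = 0.0191853
z = d/√Var(d) = -0.534518 / √0.0191853 = -0.534518 / 0.138511 = -3.859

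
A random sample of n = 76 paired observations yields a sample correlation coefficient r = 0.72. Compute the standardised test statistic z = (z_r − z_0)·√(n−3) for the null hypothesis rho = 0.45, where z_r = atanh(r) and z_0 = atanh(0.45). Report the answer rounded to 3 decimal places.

3.614

Fisher z: atanh(0.72) = 0.907645, atanh(0.45) = 0.484700
z = (z_r − z_0)·√(n−3) = (0.907645 − 0.484700)·√73 = 0.422945 · 8.544004 = 3.614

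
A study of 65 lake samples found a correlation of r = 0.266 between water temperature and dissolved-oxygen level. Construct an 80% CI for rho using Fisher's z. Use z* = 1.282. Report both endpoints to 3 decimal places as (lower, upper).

z_r = atanh(0.266) = 0.272554;  SE = 1/√(n−3) = 1/√62 = 0.127000
z-limits: 0.272554 ± 1.282·0.127000 = 0.272554 ± 0.162814 = [0.109740, 0.435368]
ρ-limits: (tanh 0.109740, tanh 0.435368) = (0.109, 0.410)

(0.109, 0.410)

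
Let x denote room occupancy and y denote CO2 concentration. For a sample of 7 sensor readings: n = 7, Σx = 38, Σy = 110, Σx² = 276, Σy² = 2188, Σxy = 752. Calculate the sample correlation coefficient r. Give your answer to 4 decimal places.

Numerator: nΣxy − (Σx)(Σy) = 7·752 − (38)(110) = 1084
Denominator: √[(nΣx²−(Σx)²)(nΣy²−(Σy)²)]
  nΣx²−(Σx)² = 7·276 − 1444 = 488;  nΣy²−(Σy)² = 7·2188 − 12100 = 3216
  √(488·3216) = √1569408 = 1252.7602
r = 1084 / 1252.7602 = 0.8653

0.8653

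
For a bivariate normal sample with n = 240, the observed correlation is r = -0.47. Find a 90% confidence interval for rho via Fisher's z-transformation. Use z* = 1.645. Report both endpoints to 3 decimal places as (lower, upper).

z_r = atanh(-0.47) = -0.510070;  SE = 1/√(n−3) = 1/√237 = 0.064957
z-limits: -0.510070 ± 1.645·0.064957 = -0.510070 ± 0.106854 = [-0.616924, -0.403216]
ρ-limits: (tanh -0.616924, tanh -0.403216) = (-0.549, -0.383)

(-0.549, -0.383)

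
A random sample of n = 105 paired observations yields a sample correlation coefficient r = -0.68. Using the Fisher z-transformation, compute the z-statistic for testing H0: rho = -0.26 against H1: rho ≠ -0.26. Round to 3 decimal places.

z_r = atanh(-0.68) = -0.829114,  z_0 = atanh(-0.26) = -0.266108
SE = 1/√(n−3) = 1/√102 = 0.099015
z = (z_r − z_0)/SE = (-0.829114 − (-0.266108)) / 0.099015 = -0.563006 / 0.099015 = -5.686

-5.686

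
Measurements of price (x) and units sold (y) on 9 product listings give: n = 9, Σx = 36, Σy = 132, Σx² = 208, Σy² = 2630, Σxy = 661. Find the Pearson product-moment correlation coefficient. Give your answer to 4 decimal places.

0.6311

S_xy = nΣxy − ΣxΣy = 9·661 − 36·132 = 5949 − 4752 = 1197
S_xx = nΣx² − (Σx)² = 9·208 − 36² = 1872 − 1296 = 576
S_yy = nΣy² − (Σy)² = 9·2630 − 132² = 23670 − 17424 = 6246
r = S_xy / √(S_xx·S_yy) = 1197 / √(576·6246) = 1197 / √3597696 = 1197 / 1896.7593 = 0.6311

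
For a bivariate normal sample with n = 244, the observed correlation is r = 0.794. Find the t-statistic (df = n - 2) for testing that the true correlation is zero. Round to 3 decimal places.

20.318

t = r·√(n−2) / √(1−r²) with r = 0.794, n = 244
  = 0.794·√242 / √(1 − 0.630436)
  = 0.794·15.556349 / 0.607918
  = 12.351741 / 0.607918 = 20.318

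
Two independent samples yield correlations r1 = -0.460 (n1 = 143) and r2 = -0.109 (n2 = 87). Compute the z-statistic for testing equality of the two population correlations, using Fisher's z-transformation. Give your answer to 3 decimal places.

-2.810

z1 = atanh(-0.460) = -0.497311,  z2 = atanh(-0.109) = -0.109435
SE = √(1/(n1−3) + 1/(n2−3)) = √(1/140 + 1/84) = √(0.0071429 + 0.0119048) = √0.0190477 = 0.138013
z = (z1 − z2)/SE = (-0.497311 − (-0.109435)) / 0.138013 = -0.387876 / 0.138013 = -2.810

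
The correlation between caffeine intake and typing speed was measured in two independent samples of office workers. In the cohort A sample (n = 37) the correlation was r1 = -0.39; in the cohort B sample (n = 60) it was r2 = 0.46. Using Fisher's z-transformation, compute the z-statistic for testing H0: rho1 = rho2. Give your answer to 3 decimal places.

-4.195

z1 = atanh(-0.39) = -0.411800,  z2 = atanh(0.46) = 0.497311
SE = √(1/(n1−3) + 1/(n2−3)) = √(1/34 + 1/57) = √(0.0294118 + 0.0175439) = √0.0469557 = 0.216693
z = (z1 − z2)/SE = (-0.411800 − 0.497311) / 0.216693 = -0.909111 / 0.216693 = -4.195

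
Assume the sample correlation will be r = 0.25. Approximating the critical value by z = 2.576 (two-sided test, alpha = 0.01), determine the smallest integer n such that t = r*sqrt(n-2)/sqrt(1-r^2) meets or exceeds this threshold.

Need r·√(n−2)/√(1−r²) ≥ 2.576
√(n−2) ≥ 2.576·√(1−0.0625) / 0.25 = 2.576·0.968246 / 0.25 = 9.9768
n−2 ≥ 99.5365  ⇒  n ≥ 101.5365
Smallest integer n = 102

102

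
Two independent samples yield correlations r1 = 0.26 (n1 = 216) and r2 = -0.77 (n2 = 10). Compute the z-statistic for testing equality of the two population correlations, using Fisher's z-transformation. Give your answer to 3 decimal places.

3.349

Fisher z-transforms: z1 = atanh(0.26) = 0.266108, z2 = atanh(-0.77) = -1.020328; difference d = 1.286436
Var(d) = 1/213 + 1/7 = 0.0046948 + 0.1428571 = 0.1475519
z = d/√Var(d) = 1.286436 / √0.1475519 = 1.286436 / 0.384125 = 3.349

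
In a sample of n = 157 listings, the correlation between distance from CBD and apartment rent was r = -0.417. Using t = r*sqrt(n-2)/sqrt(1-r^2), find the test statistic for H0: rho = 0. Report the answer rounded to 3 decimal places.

t = r·√(n−2) / √(1−r²) with r = -0.417, n = 157
  = -0.417·√155 / √(1 − 0.173889)
  = -0.417·12.449900 / 0.908906
  = -5.191608 / 0.908906 = -5.712

-5.712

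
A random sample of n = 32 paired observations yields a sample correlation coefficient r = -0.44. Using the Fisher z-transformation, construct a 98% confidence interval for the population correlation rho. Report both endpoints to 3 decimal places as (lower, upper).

Fisher z: z_r = atanh(r) = ½·ln((1+(-0.44))/(1−(-0.44))) = -0.472231
SE(z) = 1/√(n−3) = 1/√29 = 0.185695
98% ⇒ z* = 2.326; margin = 2.326·0.185695 = 0.431927
CI on z-scale: (-0.904158, -0.040304)
Back-transform: tanh(-0.904158) = -0.718316, tanh(-0.040304) = -0.040282

(-0.718, -0.040)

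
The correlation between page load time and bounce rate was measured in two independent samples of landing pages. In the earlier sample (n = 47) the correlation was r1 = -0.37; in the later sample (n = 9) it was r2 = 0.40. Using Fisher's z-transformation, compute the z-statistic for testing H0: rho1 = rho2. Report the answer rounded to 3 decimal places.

-1.866

Fisher z-transforms: z1 = atanh(-0.37) = -0.388423, z2 = atanh(0.40) = 0.423649; difference d = -0.812072
Var(d) = 1/44 + 1/6 = 0.0227273 + 0.1666667 = 0.1893940
z = d/√Var(d) = -0.812072 / √0.1893940 = -0.812072 / 0.435194 = -1.866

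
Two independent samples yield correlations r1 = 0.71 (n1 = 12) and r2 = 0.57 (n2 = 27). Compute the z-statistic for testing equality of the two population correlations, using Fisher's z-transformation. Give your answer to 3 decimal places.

Fisher z-transforms: z1 = atanh(0.71) = 0.887184, z2 = atanh(0.57) = 0.647523; difference d = 0.239661
Var(d) = 1/9 + 1/24 = 0.1111111 + 0.0416667 = 0.1527778
z = d/√Var(d) = 0.239661 / √0.1527778 = 0.239661 / 0.390868 = 0.613

0.613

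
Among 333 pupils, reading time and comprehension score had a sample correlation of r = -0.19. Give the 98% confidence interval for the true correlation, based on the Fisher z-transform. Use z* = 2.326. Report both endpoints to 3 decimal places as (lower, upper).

(-0.310, -0.064)

Fisher z: z_r = atanh(r) = ½·ln((1+(-0.19))/(1−(-0.19))) = -0.192337
SE(z) = 1/√(n−3) = 1/√330 = 0.055048
98% ⇒ z* = 2.326; margin = 2.326·0.055048 = 0.128042
CI on z-scale: (-0.320379, -0.064295)
Back-transform: tanh(-0.320379) = -0.309850, tanh(-0.064295) = -0.064207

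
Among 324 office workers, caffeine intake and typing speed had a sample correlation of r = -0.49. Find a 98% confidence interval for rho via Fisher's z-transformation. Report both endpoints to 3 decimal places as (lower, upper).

(-0.582, -0.385)

Fisher z: z_r = atanh(r) = ½·ln((1+(-0.49))/(1−(-0.49))) = -0.536060
SE(z) = 1/√(n−3) = 1/√321 = 0.055815
98% ⇒ z* = 2.326; margin = 2.326·0.055815 = 0.129826
CI on z-scale: (-0.665886, -0.406234)
Back-transform: tanh(-0.665886) = -0.582267, tanh(-0.406234) = -0.385270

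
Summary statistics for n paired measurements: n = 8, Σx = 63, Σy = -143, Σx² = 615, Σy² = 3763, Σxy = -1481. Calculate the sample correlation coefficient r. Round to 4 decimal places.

-0.9369

S_xy = nΣxy − ΣxΣy = 8·(-1481) − 63·(-143) = -11848 − (-9009) = -2839
S_xx = nΣx² − (Σx)² = 8·615 − 63² = 4920 − 3969 = 951
S_yy = nΣy² − (Σy)² = 8·3763 − (-143)² = 30104 − 20449 = 9655
r = S_xy / √(S_xx·S_yy) = -2839 / √(951·9655) = -2839 / √9181905 = -2839 / 3030.1658 = -0.9369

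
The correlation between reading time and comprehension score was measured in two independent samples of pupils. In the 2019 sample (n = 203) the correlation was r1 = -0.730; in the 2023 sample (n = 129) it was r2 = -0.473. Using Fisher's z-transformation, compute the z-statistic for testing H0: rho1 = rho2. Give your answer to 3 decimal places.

z1 = atanh(-0.730) = -0.928727,  z2 = atanh(-0.473) = -0.513928
SE = √(1/(n1−3) + 1/(n2−3)) = √(1/200 + 1/126) = √(0.0050000 + 0.0079365) = √0.0129365 = 0.113739
z = (z1 − z2)/SE = (-0.928727 − (-0.513928)) / 0.113739 = -0.414799 / 0.113739 = -3.647

-3.647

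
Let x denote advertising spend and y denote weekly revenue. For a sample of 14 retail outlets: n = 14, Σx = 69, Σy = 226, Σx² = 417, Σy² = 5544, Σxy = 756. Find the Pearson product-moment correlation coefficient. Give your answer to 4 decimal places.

-0.9371

Numerator: nΣxy − (Σx)(Σy) = 14·756 − (69)(226) = -5010
Denominator: √[(nΣx²−(Σx)²)(nΣy²−(Σy)²)]
  nΣx²−(Σx)² = 14·417 − 4761 = 1077;  nΣy²−(Σy)² = 14·5544 − 51076 = 26540
  √(1077·26540) = √28583580 = 5346.3614
r = -5010 / 5346.3614 = -0.9371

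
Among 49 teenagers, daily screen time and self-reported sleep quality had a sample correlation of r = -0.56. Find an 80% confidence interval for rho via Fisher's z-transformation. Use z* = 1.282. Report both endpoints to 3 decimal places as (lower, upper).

z_r = atanh(-0.56) = -0.632833;  SE = 1/√(n−3) = 1/√46 = 0.147442
z-limits: -0.632833 ± 1.282·0.147442 = -0.632833 ± 0.189021 = [-0.821854, -0.443812]
ρ-limits: (tanh -0.821854, tanh -0.443812) = (-0.676, -0.417)

(-0.676, -0.417)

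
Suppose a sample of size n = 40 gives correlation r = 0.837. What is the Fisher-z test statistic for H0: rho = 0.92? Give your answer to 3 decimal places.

z_r = atanh(0.837) = 1.211069,  z_0 = atanh(0.92) = 1.589027
SE = 1/√(n−3) = 1/√37 = 0.164399
z = (z_r − z_0)/SE = (1.211069 − 1.589027) / 0.164399 = -0.377958 / 0.164399 = -2.299

-2.299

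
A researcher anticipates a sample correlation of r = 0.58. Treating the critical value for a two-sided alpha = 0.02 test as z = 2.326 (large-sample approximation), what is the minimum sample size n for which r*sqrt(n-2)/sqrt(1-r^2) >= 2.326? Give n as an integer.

13

Need r·√(n−2)/√(1−r²) ≥ 2.326
√(n−2) ≥ 2.326·√(1−0.3364) / 0.58 = 2.326·0.814616 / 0.58 = 3.2669
n−2 ≥ 10.6726  ⇒  n ≥ 12.6726
Smallest integer n = 13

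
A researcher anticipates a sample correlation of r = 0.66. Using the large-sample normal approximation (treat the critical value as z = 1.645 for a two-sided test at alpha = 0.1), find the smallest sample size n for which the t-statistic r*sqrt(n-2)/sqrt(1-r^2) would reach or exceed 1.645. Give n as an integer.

6

Need r·√(n−2)/√(1−r²) ≥ 1.645
√(n−2) ≥ 1.645·√(1−0.4356) / 0.66 = 1.645·0.751266 / 0.66 = 1.8725
n−2 ≥ 3.5063  ⇒  n ≥ 5.5063
Smallest integer n = 6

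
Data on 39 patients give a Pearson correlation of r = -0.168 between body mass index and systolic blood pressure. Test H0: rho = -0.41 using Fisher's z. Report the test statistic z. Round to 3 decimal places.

1.596

z_r = atanh(-0.168) = -0.169608,  z_0 = atanh(-0.41) = -0.435611
SE = 1/√(n−3) = 1/√36 = 0.166667
z = (z_r − z_0)/SE = (-0.169608 − (-0.435611)) / 0.166667 = 0.266003 / 0.166667 = 1.596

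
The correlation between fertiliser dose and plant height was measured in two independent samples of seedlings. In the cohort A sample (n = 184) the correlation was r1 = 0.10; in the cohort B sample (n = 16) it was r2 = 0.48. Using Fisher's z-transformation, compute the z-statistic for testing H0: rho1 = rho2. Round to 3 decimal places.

-1.472

Fisher z-transforms: z1 = atanh(0.10) = 0.100335, z2 = atanh(0.48) = 0.522984; difference d = -0.422649
Var(d) = 1/181 + 1/13 = 0.0055249 + 0.0769231 = 0.0824480
z = d/√Var(d) = -0.422649 / √0.0824480 = -0.422649 / 0.287138 = -1.472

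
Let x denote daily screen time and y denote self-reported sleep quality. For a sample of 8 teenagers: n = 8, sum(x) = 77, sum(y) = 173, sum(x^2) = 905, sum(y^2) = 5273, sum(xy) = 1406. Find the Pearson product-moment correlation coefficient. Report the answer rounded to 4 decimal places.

S_xy = nΣxy − ΣxΣy = 8·1406 − 77·173 = 11248 − 13321 = -2073
S_xx = nΣx² − (Σx)² = 8·905 − 77² = 7240 − 5929 = 1311
S_yy = nΣy² − (Σy)² = 8·5273 − 173² = 42184 − 29929 = 12255
r = S_xy / √(S_xx·S_yy) = -2073 / √(1311·12255) = -2073 / √16066305 = -2073 / 4008.2796 = -0.5172

-0.5172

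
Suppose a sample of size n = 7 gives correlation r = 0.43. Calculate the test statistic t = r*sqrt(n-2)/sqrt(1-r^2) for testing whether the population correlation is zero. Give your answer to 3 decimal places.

1.065

1 − r² = 1 − 0.1849 = 0.8151;  √(1−r²) = 0.902829
√(n−2) = √5 = 2.236068
t = r·√(n−2)/√(1−r²) = 0.43 · 2.236068 / 0.902829 = 1.065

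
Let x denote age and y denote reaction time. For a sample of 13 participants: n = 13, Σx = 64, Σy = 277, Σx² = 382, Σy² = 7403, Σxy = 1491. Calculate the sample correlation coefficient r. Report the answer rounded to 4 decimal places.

0.4017

Numerator: nΣxy − (Σx)(Σy) = 13·1491 − (64)(277) = 1655
Denominator: √[(nΣx²−(Σx)²)(nΣy²−(Σy)²)]
  nΣx²−(Σx)² = 13·382 − 4096 = 870;  nΣy²−(Σy)² = 13·7403 − 76729 = 19510
  √(870·19510) = √16973700 = 4119.9150
r = 1655 / 4119.9150 = 0.4017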